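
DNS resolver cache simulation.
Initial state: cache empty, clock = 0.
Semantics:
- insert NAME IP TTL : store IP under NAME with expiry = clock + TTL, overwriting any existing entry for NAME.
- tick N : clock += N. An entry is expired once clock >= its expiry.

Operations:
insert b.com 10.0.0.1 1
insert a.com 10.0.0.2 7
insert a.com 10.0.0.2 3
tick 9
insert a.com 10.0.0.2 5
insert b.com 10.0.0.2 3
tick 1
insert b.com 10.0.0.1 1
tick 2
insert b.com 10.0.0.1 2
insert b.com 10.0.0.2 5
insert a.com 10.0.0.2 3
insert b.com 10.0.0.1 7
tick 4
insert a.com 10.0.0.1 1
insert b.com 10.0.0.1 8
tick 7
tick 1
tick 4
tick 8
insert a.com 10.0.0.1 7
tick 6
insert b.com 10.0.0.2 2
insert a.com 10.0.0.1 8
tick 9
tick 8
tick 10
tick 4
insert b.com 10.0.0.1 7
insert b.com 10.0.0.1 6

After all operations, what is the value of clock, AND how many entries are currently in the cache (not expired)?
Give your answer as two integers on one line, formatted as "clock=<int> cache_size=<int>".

Op 1: insert b.com -> 10.0.0.1 (expiry=0+1=1). clock=0
Op 2: insert a.com -> 10.0.0.2 (expiry=0+7=7). clock=0
Op 3: insert a.com -> 10.0.0.2 (expiry=0+3=3). clock=0
Op 4: tick 9 -> clock=9. purged={a.com,b.com}
Op 5: insert a.com -> 10.0.0.2 (expiry=9+5=14). clock=9
Op 6: insert b.com -> 10.0.0.2 (expiry=9+3=12). clock=9
Op 7: tick 1 -> clock=10.
Op 8: insert b.com -> 10.0.0.1 (expiry=10+1=11). clock=10
Op 9: tick 2 -> clock=12. purged={b.com}
Op 10: insert b.com -> 10.0.0.1 (expiry=12+2=14). clock=12
Op 11: insert b.com -> 10.0.0.2 (expiry=12+5=17). clock=12
Op 12: insert a.com -> 10.0.0.2 (expiry=12+3=15). clock=12
Op 13: insert b.com -> 10.0.0.1 (expiry=12+7=19). clock=12
Op 14: tick 4 -> clock=16. purged={a.com}
Op 15: insert a.com -> 10.0.0.1 (expiry=16+1=17). clock=16
Op 16: insert b.com -> 10.0.0.1 (expiry=16+8=24). clock=16
Op 17: tick 7 -> clock=23. purged={a.com}
Op 18: tick 1 -> clock=24. purged={b.com}
Op 19: tick 4 -> clock=28.
Op 20: tick 8 -> clock=36.
Op 21: insert a.com -> 10.0.0.1 (expiry=36+7=43). clock=36
Op 22: tick 6 -> clock=42.
Op 23: insert b.com -> 10.0.0.2 (expiry=42+2=44). clock=42
Op 24: insert a.com -> 10.0.0.1 (expiry=42+8=50). clock=42
Op 25: tick 9 -> clock=51. purged={a.com,b.com}
Op 26: tick 8 -> clock=59.
Op 27: tick 10 -> clock=69.
Op 28: tick 4 -> clock=73.
Op 29: insert b.com -> 10.0.0.1 (expiry=73+7=80). clock=73
Op 30: insert b.com -> 10.0.0.1 (expiry=73+6=79). clock=73
Final clock = 73
Final cache (unexpired): {b.com} -> size=1

Answer: clock=73 cache_size=1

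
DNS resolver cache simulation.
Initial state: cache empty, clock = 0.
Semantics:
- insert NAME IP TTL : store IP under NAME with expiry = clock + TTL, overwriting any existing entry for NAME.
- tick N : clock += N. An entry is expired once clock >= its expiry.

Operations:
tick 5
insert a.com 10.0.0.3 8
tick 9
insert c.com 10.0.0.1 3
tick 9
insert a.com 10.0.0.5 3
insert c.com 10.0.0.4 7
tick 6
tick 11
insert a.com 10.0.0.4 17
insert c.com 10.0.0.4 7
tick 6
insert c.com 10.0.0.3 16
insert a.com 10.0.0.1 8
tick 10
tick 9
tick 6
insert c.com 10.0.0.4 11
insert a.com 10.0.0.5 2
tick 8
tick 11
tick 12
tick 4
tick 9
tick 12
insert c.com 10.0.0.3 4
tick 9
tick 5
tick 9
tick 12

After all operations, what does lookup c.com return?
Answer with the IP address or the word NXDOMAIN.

Op 1: tick 5 -> clock=5.
Op 2: insert a.com -> 10.0.0.3 (expiry=5+8=13). clock=5
Op 3: tick 9 -> clock=14. purged={a.com}
Op 4: insert c.com -> 10.0.0.1 (expiry=14+3=17). clock=14
Op 5: tick 9 -> clock=23. purged={c.com}
Op 6: insert a.com -> 10.0.0.5 (expiry=23+3=26). clock=23
Op 7: insert c.com -> 10.0.0.4 (expiry=23+7=30). clock=23
Op 8: tick 6 -> clock=29. purged={a.com}
Op 9: tick 11 -> clock=40. purged={c.com}
Op 10: insert a.com -> 10.0.0.4 (expiry=40+17=57). clock=40
Op 11: insert c.com -> 10.0.0.4 (expiry=40+7=47). clock=40
Op 12: tick 6 -> clock=46.
Op 13: insert c.com -> 10.0.0.3 (expiry=46+16=62). clock=46
Op 14: insert a.com -> 10.0.0.1 (expiry=46+8=54). clock=46
Op 15: tick 10 -> clock=56. purged={a.com}
Op 16: tick 9 -> clock=65. purged={c.com}
Op 17: tick 6 -> clock=71.
Op 18: insert c.com -> 10.0.0.4 (expiry=71+11=82). clock=71
Op 19: insert a.com -> 10.0.0.5 (expiry=71+2=73). clock=71
Op 20: tick 8 -> clock=79. purged={a.com}
Op 21: tick 11 -> clock=90. purged={c.com}
Op 22: tick 12 -> clock=102.
Op 23: tick 4 -> clock=106.
Op 24: tick 9 -> clock=115.
Op 25: tick 12 -> clock=127.
Op 26: insert c.com -> 10.0.0.3 (expiry=127+4=131). clock=127
Op 27: tick 9 -> clock=136. purged={c.com}
Op 28: tick 5 -> clock=141.
Op 29: tick 9 -> clock=150.
Op 30: tick 12 -> clock=162.
lookup c.com: not in cache (expired or never inserted)

Answer: NXDOMAIN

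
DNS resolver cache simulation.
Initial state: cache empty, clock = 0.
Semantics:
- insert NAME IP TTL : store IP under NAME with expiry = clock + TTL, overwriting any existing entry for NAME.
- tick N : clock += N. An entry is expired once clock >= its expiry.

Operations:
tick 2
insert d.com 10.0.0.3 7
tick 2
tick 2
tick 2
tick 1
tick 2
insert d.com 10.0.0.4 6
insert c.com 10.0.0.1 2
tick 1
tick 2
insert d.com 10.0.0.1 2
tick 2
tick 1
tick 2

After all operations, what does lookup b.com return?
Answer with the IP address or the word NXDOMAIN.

Op 1: tick 2 -> clock=2.
Op 2: insert d.com -> 10.0.0.3 (expiry=2+7=9). clock=2
Op 3: tick 2 -> clock=4.
Op 4: tick 2 -> clock=6.
Op 5: tick 2 -> clock=8.
Op 6: tick 1 -> clock=9. purged={d.com}
Op 7: tick 2 -> clock=11.
Op 8: insert d.com -> 10.0.0.4 (expiry=11+6=17). clock=11
Op 9: insert c.com -> 10.0.0.1 (expiry=11+2=13). clock=11
Op 10: tick 1 -> clock=12.
Op 11: tick 2 -> clock=14. purged={c.com}
Op 12: insert d.com -> 10.0.0.1 (expiry=14+2=16). clock=14
Op 13: tick 2 -> clock=16. purged={d.com}
Op 14: tick 1 -> clock=17.
Op 15: tick 2 -> clock=19.
lookup b.com: not in cache (expired or never inserted)

Answer: NXDOMAIN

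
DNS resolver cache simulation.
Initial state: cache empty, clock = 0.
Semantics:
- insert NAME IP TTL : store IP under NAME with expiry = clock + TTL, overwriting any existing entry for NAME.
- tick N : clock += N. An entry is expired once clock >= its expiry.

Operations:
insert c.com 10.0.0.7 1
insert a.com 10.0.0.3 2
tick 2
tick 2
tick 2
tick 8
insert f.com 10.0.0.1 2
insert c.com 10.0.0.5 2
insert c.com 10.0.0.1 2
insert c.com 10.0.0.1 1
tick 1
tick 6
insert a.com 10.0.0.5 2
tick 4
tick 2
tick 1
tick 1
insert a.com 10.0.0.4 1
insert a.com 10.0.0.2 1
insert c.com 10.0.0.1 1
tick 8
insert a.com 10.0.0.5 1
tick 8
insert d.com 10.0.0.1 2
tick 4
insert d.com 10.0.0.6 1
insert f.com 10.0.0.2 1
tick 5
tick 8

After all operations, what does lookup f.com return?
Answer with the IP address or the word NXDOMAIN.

Answer: NXDOMAIN

Derivation:
Op 1: insert c.com -> 10.0.0.7 (expiry=0+1=1). clock=0
Op 2: insert a.com -> 10.0.0.3 (expiry=0+2=2). clock=0
Op 3: tick 2 -> clock=2. purged={a.com,c.com}
Op 4: tick 2 -> clock=4.
Op 5: tick 2 -> clock=6.
Op 6: tick 8 -> clock=14.
Op 7: insert f.com -> 10.0.0.1 (expiry=14+2=16). clock=14
Op 8: insert c.com -> 10.0.0.5 (expiry=14+2=16). clock=14
Op 9: insert c.com -> 10.0.0.1 (expiry=14+2=16). clock=14
Op 10: insert c.com -> 10.0.0.1 (expiry=14+1=15). clock=14
Op 11: tick 1 -> clock=15. purged={c.com}
Op 12: tick 6 -> clock=21. purged={f.com}
Op 13: insert a.com -> 10.0.0.5 (expiry=21+2=23). clock=21
Op 14: tick 4 -> clock=25. purged={a.com}
Op 15: tick 2 -> clock=27.
Op 16: tick 1 -> clock=28.
Op 17: tick 1 -> clock=29.
Op 18: insert a.com -> 10.0.0.4 (expiry=29+1=30). clock=29
Op 19: insert a.com -> 10.0.0.2 (expiry=29+1=30). clock=29
Op 20: insert c.com -> 10.0.0.1 (expiry=29+1=30). clock=29
Op 21: tick 8 -> clock=37. purged={a.com,c.com}
Op 22: insert a.com -> 10.0.0.5 (expiry=37+1=38). clock=37
Op 23: tick 8 -> clock=45. purged={a.com}
Op 24: insert d.com -> 10.0.0.1 (expiry=45+2=47). clock=45
Op 25: tick 4 -> clock=49. purged={d.com}
Op 26: insert d.com -> 10.0.0.6 (expiry=49+1=50). clock=49
Op 27: insert f.com -> 10.0.0.2 (expiry=49+1=50). clock=49
Op 28: tick 5 -> clock=54. purged={d.com,f.com}
Op 29: tick 8 -> clock=62.
lookup f.com: not in cache (expired or never inserted)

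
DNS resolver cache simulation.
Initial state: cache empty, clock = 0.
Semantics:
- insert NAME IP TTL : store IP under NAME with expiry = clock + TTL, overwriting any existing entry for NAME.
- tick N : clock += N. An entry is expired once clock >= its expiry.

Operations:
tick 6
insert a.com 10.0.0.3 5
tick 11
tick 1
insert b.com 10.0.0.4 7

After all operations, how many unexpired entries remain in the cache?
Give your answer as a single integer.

Answer: 1

Derivation:
Op 1: tick 6 -> clock=6.
Op 2: insert a.com -> 10.0.0.3 (expiry=6+5=11). clock=6
Op 3: tick 11 -> clock=17. purged={a.com}
Op 4: tick 1 -> clock=18.
Op 5: insert b.com -> 10.0.0.4 (expiry=18+7=25). clock=18
Final cache (unexpired): {b.com} -> size=1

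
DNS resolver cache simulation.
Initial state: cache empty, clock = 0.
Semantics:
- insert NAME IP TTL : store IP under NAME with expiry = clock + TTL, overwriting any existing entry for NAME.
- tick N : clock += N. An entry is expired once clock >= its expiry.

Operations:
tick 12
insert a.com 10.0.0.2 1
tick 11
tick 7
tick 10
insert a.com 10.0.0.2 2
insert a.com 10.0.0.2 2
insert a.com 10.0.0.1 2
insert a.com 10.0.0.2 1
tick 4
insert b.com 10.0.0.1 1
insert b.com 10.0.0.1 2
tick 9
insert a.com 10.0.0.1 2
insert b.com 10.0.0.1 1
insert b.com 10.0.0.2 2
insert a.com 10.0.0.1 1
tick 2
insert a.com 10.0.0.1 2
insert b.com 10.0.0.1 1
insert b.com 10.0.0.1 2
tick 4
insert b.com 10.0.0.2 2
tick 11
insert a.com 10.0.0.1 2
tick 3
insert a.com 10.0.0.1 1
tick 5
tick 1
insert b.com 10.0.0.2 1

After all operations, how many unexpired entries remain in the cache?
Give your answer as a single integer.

Answer: 1

Derivation:
Op 1: tick 12 -> clock=12.
Op 2: insert a.com -> 10.0.0.2 (expiry=12+1=13). clock=12
Op 3: tick 11 -> clock=23. purged={a.com}
Op 4: tick 7 -> clock=30.
Op 5: tick 10 -> clock=40.
Op 6: insert a.com -> 10.0.0.2 (expiry=40+2=42). clock=40
Op 7: insert a.com -> 10.0.0.2 (expiry=40+2=42). clock=40
Op 8: insert a.com -> 10.0.0.1 (expiry=40+2=42). clock=40
Op 9: insert a.com -> 10.0.0.2 (expiry=40+1=41). clock=40
Op 10: tick 4 -> clock=44. purged={a.com}
Op 11: insert b.com -> 10.0.0.1 (expiry=44+1=45). clock=44
Op 12: insert b.com -> 10.0.0.1 (expiry=44+2=46). clock=44
Op 13: tick 9 -> clock=53. purged={b.com}
Op 14: insert a.com -> 10.0.0.1 (expiry=53+2=55). clock=53
Op 15: insert b.com -> 10.0.0.1 (expiry=53+1=54). clock=53
Op 16: insert b.com -> 10.0.0.2 (expiry=53+2=55). clock=53
Op 17: insert a.com -> 10.0.0.1 (expiry=53+1=54). clock=53
Op 18: tick 2 -> clock=55. purged={a.com,b.com}
Op 19: insert a.com -> 10.0.0.1 (expiry=55+2=57). clock=55
Op 20: insert b.com -> 10.0.0.1 (expiry=55+1=56). clock=55
Op 21: insert b.com -> 10.0.0.1 (expiry=55+2=57). clock=55
Op 22: tick 4 -> clock=59. purged={a.com,b.com}
Op 23: insert b.com -> 10.0.0.2 (expiry=59+2=61). clock=59
Op 24: tick 11 -> clock=70. purged={b.com}
Op 25: insert a.com -> 10.0.0.1 (expiry=70+2=72). clock=70
Op 26: tick 3 -> clock=73. purged={a.com}
Op 27: insert a.com -> 10.0.0.1 (expiry=73+1=74). clock=73
Op 28: tick 5 -> clock=78. purged={a.com}
Op 29: tick 1 -> clock=79.
Op 30: insert b.com -> 10.0.0.2 (expiry=79+1=80). clock=79
Final cache (unexpired): {b.com} -> size=1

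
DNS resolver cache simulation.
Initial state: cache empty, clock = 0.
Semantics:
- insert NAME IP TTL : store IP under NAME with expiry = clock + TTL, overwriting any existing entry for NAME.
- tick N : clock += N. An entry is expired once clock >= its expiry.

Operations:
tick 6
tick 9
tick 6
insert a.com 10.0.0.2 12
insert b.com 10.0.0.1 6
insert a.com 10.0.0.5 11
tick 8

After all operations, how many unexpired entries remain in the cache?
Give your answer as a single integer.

Answer: 1

Derivation:
Op 1: tick 6 -> clock=6.
Op 2: tick 9 -> clock=15.
Op 3: tick 6 -> clock=21.
Op 4: insert a.com -> 10.0.0.2 (expiry=21+12=33). clock=21
Op 5: insert b.com -> 10.0.0.1 (expiry=21+6=27). clock=21
Op 6: insert a.com -> 10.0.0.5 (expiry=21+11=32). clock=21
Op 7: tick 8 -> clock=29. purged={b.com}
Final cache (unexpired): {a.com} -> size=1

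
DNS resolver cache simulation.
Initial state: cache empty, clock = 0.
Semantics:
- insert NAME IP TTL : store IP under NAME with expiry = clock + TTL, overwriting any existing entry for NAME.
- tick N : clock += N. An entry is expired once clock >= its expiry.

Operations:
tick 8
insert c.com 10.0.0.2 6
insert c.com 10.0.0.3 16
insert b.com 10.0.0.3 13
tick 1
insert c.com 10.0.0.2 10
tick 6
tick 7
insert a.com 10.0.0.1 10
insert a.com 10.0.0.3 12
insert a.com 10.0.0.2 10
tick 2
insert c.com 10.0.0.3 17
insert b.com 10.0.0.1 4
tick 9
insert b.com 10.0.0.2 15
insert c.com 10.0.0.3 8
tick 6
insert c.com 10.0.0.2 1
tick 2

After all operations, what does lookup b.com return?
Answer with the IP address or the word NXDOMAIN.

Answer: 10.0.0.2

Derivation:
Op 1: tick 8 -> clock=8.
Op 2: insert c.com -> 10.0.0.2 (expiry=8+6=14). clock=8
Op 3: insert c.com -> 10.0.0.3 (expiry=8+16=24). clock=8
Op 4: insert b.com -> 10.0.0.3 (expiry=8+13=21). clock=8
Op 5: tick 1 -> clock=9.
Op 6: insert c.com -> 10.0.0.2 (expiry=9+10=19). clock=9
Op 7: tick 6 -> clock=15.
Op 8: tick 7 -> clock=22. purged={b.com,c.com}
Op 9: insert a.com -> 10.0.0.1 (expiry=22+10=32). clock=22
Op 10: insert a.com -> 10.0.0.3 (expiry=22+12=34). clock=22
Op 11: insert a.com -> 10.0.0.2 (expiry=22+10=32). clock=22
Op 12: tick 2 -> clock=24.
Op 13: insert c.com -> 10.0.0.3 (expiry=24+17=41). clock=24
Op 14: insert b.com -> 10.0.0.1 (expiry=24+4=28). clock=24
Op 15: tick 9 -> clock=33. purged={a.com,b.com}
Op 16: insert b.com -> 10.0.0.2 (expiry=33+15=48). clock=33
Op 17: insert c.com -> 10.0.0.3 (expiry=33+8=41). clock=33
Op 18: tick 6 -> clock=39.
Op 19: insert c.com -> 10.0.0.2 (expiry=39+1=40). clock=39
Op 20: tick 2 -> clock=41. purged={c.com}
lookup b.com: present, ip=10.0.0.2 expiry=48 > clock=41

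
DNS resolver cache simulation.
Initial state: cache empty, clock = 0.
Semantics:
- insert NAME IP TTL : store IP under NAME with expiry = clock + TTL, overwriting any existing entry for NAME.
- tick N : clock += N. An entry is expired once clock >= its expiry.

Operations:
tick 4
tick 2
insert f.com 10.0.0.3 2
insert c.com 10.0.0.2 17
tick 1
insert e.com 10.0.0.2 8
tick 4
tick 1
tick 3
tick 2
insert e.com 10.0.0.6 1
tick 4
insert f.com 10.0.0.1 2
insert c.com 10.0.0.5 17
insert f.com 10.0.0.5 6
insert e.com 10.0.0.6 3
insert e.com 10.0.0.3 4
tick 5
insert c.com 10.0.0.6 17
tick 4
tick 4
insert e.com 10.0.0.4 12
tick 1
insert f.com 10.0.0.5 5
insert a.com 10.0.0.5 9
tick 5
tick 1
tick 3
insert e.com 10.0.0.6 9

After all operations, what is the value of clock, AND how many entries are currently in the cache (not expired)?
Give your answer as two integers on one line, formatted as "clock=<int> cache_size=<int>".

Op 1: tick 4 -> clock=4.
Op 2: tick 2 -> clock=6.
Op 3: insert f.com -> 10.0.0.3 (expiry=6+2=8). clock=6
Op 4: insert c.com -> 10.0.0.2 (expiry=6+17=23). clock=6
Op 5: tick 1 -> clock=7.
Op 6: insert e.com -> 10.0.0.2 (expiry=7+8=15). clock=7
Op 7: tick 4 -> clock=11. purged={f.com}
Op 8: tick 1 -> clock=12.
Op 9: tick 3 -> clock=15. purged={e.com}
Op 10: tick 2 -> clock=17.
Op 11: insert e.com -> 10.0.0.6 (expiry=17+1=18). clock=17
Op 12: tick 4 -> clock=21. purged={e.com}
Op 13: insert f.com -> 10.0.0.1 (expiry=21+2=23). clock=21
Op 14: insert c.com -> 10.0.0.5 (expiry=21+17=38). clock=21
Op 15: insert f.com -> 10.0.0.5 (expiry=21+6=27). clock=21
Op 16: insert e.com -> 10.0.0.6 (expiry=21+3=24). clock=21
Op 17: insert e.com -> 10.0.0.3 (expiry=21+4=25). clock=21
Op 18: tick 5 -> clock=26. purged={e.com}
Op 19: insert c.com -> 10.0.0.6 (expiry=26+17=43). clock=26
Op 20: tick 4 -> clock=30. purged={f.com}
Op 21: tick 4 -> clock=34.
Op 22: insert e.com -> 10.0.0.4 (expiry=34+12=46). clock=34
Op 23: tick 1 -> clock=35.
Op 24: insert f.com -> 10.0.0.5 (expiry=35+5=40). clock=35
Op 25: insert a.com -> 10.0.0.5 (expiry=35+9=44). clock=35
Op 26: tick 5 -> clock=40. purged={f.com}
Op 27: tick 1 -> clock=41.
Op 28: tick 3 -> clock=44. purged={a.com,c.com}
Op 29: insert e.com -> 10.0.0.6 (expiry=44+9=53). clock=44
Final clock = 44
Final cache (unexpired): {e.com} -> size=1

Answer: clock=44 cache_size=1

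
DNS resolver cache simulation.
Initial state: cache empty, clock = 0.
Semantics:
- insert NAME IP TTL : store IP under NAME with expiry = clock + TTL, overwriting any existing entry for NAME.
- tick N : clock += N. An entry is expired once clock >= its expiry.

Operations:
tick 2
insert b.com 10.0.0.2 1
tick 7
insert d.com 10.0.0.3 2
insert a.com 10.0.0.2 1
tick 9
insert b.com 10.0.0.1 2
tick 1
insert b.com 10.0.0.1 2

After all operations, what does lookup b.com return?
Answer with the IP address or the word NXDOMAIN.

Answer: 10.0.0.1

Derivation:
Op 1: tick 2 -> clock=2.
Op 2: insert b.com -> 10.0.0.2 (expiry=2+1=3). clock=2
Op 3: tick 7 -> clock=9. purged={b.com}
Op 4: insert d.com -> 10.0.0.3 (expiry=9+2=11). clock=9
Op 5: insert a.com -> 10.0.0.2 (expiry=9+1=10). clock=9
Op 6: tick 9 -> clock=18. purged={a.com,d.com}
Op 7: insert b.com -> 10.0.0.1 (expiry=18+2=20). clock=18
Op 8: tick 1 -> clock=19.
Op 9: insert b.com -> 10.0.0.1 (expiry=19+2=21). clock=19
lookup b.com: present, ip=10.0.0.1 expiry=21 > clock=19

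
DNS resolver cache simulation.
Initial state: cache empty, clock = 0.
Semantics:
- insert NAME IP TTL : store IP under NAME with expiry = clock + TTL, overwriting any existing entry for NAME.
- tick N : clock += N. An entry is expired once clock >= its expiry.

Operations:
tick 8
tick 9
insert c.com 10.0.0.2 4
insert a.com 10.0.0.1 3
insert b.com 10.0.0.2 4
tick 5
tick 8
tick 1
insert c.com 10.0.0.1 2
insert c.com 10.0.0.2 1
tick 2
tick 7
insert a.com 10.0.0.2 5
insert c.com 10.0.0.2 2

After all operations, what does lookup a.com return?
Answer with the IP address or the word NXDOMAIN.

Op 1: tick 8 -> clock=8.
Op 2: tick 9 -> clock=17.
Op 3: insert c.com -> 10.0.0.2 (expiry=17+4=21). clock=17
Op 4: insert a.com -> 10.0.0.1 (expiry=17+3=20). clock=17
Op 5: insert b.com -> 10.0.0.2 (expiry=17+4=21). clock=17
Op 6: tick 5 -> clock=22. purged={a.com,b.com,c.com}
Op 7: tick 8 -> clock=30.
Op 8: tick 1 -> clock=31.
Op 9: insert c.com -> 10.0.0.1 (expiry=31+2=33). clock=31
Op 10: insert c.com -> 10.0.0.2 (expiry=31+1=32). clock=31
Op 11: tick 2 -> clock=33. purged={c.com}
Op 12: tick 7 -> clock=40.
Op 13: insert a.com -> 10.0.0.2 (expiry=40+5=45). clock=40
Op 14: insert c.com -> 10.0.0.2 (expiry=40+2=42). clock=40
lookup a.com: present, ip=10.0.0.2 expiry=45 > clock=40

Answer: 10.0.0.2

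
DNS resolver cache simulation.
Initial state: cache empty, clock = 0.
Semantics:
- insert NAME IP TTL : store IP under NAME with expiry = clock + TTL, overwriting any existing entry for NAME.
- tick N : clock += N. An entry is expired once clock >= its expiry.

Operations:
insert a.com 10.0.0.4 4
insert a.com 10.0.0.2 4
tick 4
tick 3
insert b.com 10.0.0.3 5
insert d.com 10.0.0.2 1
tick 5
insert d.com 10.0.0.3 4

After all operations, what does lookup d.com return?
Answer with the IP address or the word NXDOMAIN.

Answer: 10.0.0.3

Derivation:
Op 1: insert a.com -> 10.0.0.4 (expiry=0+4=4). clock=0
Op 2: insert a.com -> 10.0.0.2 (expiry=0+4=4). clock=0
Op 3: tick 4 -> clock=4. purged={a.com}
Op 4: tick 3 -> clock=7.
Op 5: insert b.com -> 10.0.0.3 (expiry=7+5=12). clock=7
Op 6: insert d.com -> 10.0.0.2 (expiry=7+1=8). clock=7
Op 7: tick 5 -> clock=12. purged={b.com,d.com}
Op 8: insert d.com -> 10.0.0.3 (expiry=12+4=16). clock=12
lookup d.com: present, ip=10.0.0.3 expiry=16 > clock=12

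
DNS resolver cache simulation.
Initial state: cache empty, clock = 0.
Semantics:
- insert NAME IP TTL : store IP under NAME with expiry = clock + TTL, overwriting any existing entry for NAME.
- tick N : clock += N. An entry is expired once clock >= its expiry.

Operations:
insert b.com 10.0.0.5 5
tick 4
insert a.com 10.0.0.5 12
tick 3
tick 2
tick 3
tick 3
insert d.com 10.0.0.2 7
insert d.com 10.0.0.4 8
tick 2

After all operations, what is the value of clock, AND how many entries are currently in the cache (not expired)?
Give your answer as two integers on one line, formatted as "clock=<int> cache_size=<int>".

Op 1: insert b.com -> 10.0.0.5 (expiry=0+5=5). clock=0
Op 2: tick 4 -> clock=4.
Op 3: insert a.com -> 10.0.0.5 (expiry=4+12=16). clock=4
Op 4: tick 3 -> clock=7. purged={b.com}
Op 5: tick 2 -> clock=9.
Op 6: tick 3 -> clock=12.
Op 7: tick 3 -> clock=15.
Op 8: insert d.com -> 10.0.0.2 (expiry=15+7=22). clock=15
Op 9: insert d.com -> 10.0.0.4 (expiry=15+8=23). clock=15
Op 10: tick 2 -> clock=17. purged={a.com}
Final clock = 17
Final cache (unexpired): {d.com} -> size=1

Answer: clock=17 cache_size=1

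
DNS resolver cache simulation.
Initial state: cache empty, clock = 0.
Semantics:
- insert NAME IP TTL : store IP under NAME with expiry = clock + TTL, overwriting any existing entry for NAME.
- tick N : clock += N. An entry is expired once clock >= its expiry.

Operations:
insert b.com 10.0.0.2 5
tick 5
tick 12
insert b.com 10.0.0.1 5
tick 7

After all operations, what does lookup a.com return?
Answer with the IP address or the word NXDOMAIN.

Answer: NXDOMAIN

Derivation:
Op 1: insert b.com -> 10.0.0.2 (expiry=0+5=5). clock=0
Op 2: tick 5 -> clock=5. purged={b.com}
Op 3: tick 12 -> clock=17.
Op 4: insert b.com -> 10.0.0.1 (expiry=17+5=22). clock=17
Op 5: tick 7 -> clock=24. purged={b.com}
lookup a.com: not in cache (expired or never inserted)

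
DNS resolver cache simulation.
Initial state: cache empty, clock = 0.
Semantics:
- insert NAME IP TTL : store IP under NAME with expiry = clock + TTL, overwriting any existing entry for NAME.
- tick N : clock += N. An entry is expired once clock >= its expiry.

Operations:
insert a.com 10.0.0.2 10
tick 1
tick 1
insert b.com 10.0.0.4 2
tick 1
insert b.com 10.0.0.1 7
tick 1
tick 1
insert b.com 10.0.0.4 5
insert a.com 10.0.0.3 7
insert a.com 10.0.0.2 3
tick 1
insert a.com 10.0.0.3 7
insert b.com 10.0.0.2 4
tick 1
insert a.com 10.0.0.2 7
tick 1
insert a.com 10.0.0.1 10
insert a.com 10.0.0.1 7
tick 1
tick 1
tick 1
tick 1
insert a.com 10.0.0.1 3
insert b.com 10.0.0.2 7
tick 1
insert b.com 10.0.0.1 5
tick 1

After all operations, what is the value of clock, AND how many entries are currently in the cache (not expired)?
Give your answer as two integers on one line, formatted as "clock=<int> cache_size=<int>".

Answer: clock=14 cache_size=2

Derivation:
Op 1: insert a.com -> 10.0.0.2 (expiry=0+10=10). clock=0
Op 2: tick 1 -> clock=1.
Op 3: tick 1 -> clock=2.
Op 4: insert b.com -> 10.0.0.4 (expiry=2+2=4). clock=2
Op 5: tick 1 -> clock=3.
Op 6: insert b.com -> 10.0.0.1 (expiry=3+7=10). clock=3
Op 7: tick 1 -> clock=4.
Op 8: tick 1 -> clock=5.
Op 9: insert b.com -> 10.0.0.4 (expiry=5+5=10). clock=5
Op 10: insert a.com -> 10.0.0.3 (expiry=5+7=12). clock=5
Op 11: insert a.com -> 10.0.0.2 (expiry=5+3=8). clock=5
Op 12: tick 1 -> clock=6.
Op 13: insert a.com -> 10.0.0.3 (expiry=6+7=13). clock=6
Op 14: insert b.com -> 10.0.0.2 (expiry=6+4=10). clock=6
Op 15: tick 1 -> clock=7.
Op 16: insert a.com -> 10.0.0.2 (expiry=7+7=14). clock=7
Op 17: tick 1 -> clock=8.
Op 18: insert a.com -> 10.0.0.1 (expiry=8+10=18). clock=8
Op 19: insert a.com -> 10.0.0.1 (expiry=8+7=15). clock=8
Op 20: tick 1 -> clock=9.
Op 21: tick 1 -> clock=10. purged={b.com}
Op 22: tick 1 -> clock=11.
Op 23: tick 1 -> clock=12.
Op 24: insert a.com -> 10.0.0.1 (expiry=12+3=15). clock=12
Op 25: insert b.com -> 10.0.0.2 (expiry=12+7=19). clock=12
Op 26: tick 1 -> clock=13.
Op 27: insert b.com -> 10.0.0.1 (expiry=13+5=18). clock=13
Op 28: tick 1 -> clock=14.
Final clock = 14
Final cache (unexpired): {a.com,b.com} -> size=2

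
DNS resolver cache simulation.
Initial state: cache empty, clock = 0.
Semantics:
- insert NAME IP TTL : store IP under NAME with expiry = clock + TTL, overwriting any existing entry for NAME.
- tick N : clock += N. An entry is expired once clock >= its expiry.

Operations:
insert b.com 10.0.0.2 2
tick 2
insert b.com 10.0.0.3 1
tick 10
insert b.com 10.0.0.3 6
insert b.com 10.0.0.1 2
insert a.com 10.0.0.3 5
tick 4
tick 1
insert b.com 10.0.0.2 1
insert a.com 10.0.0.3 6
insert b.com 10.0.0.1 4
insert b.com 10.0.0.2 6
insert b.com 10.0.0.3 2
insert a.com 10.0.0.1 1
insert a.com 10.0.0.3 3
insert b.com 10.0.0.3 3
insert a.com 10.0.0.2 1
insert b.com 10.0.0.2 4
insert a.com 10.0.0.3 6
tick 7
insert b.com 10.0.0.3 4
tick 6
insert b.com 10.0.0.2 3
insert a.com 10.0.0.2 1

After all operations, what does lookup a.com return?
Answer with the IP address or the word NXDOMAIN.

Op 1: insert b.com -> 10.0.0.2 (expiry=0+2=2). clock=0
Op 2: tick 2 -> clock=2. purged={b.com}
Op 3: insert b.com -> 10.0.0.3 (expiry=2+1=3). clock=2
Op 4: tick 10 -> clock=12. purged={b.com}
Op 5: insert b.com -> 10.0.0.3 (expiry=12+6=18). clock=12
Op 6: insert b.com -> 10.0.0.1 (expiry=12+2=14). clock=12
Op 7: insert a.com -> 10.0.0.3 (expiry=12+5=17). clock=12
Op 8: tick 4 -> clock=16. purged={b.com}
Op 9: tick 1 -> clock=17. purged={a.com}
Op 10: insert b.com -> 10.0.0.2 (expiry=17+1=18). clock=17
Op 11: insert a.com -> 10.0.0.3 (expiry=17+6=23). clock=17
Op 12: insert b.com -> 10.0.0.1 (expiry=17+4=21). clock=17
Op 13: insert b.com -> 10.0.0.2 (expiry=17+6=23). clock=17
Op 14: insert b.com -> 10.0.0.3 (expiry=17+2=19). clock=17
Op 15: insert a.com -> 10.0.0.1 (expiry=17+1=18). clock=17
Op 16: insert a.com -> 10.0.0.3 (expiry=17+3=20). clock=17
Op 17: insert b.com -> 10.0.0.3 (expiry=17+3=20). clock=17
Op 18: insert a.com -> 10.0.0.2 (expiry=17+1=18). clock=17
Op 19: insert b.com -> 10.0.0.2 (expiry=17+4=21). clock=17
Op 20: insert a.com -> 10.0.0.3 (expiry=17+6=23). clock=17
Op 21: tick 7 -> clock=24. purged={a.com,b.com}
Op 22: insert b.com -> 10.0.0.3 (expiry=24+4=28). clock=24
Op 23: tick 6 -> clock=30. purged={b.com}
Op 24: insert b.com -> 10.0.0.2 (expiry=30+3=33). clock=30
Op 25: insert a.com -> 10.0.0.2 (expiry=30+1=31). clock=30
lookup a.com: present, ip=10.0.0.2 expiry=31 > clock=30

Answer: 10.0.0.2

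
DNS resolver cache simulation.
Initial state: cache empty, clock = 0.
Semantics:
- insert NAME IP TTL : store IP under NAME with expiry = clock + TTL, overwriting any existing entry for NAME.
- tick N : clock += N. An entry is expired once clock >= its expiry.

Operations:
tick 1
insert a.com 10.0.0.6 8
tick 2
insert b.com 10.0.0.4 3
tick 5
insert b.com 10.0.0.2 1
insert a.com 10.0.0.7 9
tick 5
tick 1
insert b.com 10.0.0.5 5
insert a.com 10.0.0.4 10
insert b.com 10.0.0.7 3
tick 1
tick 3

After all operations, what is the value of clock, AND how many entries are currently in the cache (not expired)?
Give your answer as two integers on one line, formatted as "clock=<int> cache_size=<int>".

Op 1: tick 1 -> clock=1.
Op 2: insert a.com -> 10.0.0.6 (expiry=1+8=9). clock=1
Op 3: tick 2 -> clock=3.
Op 4: insert b.com -> 10.0.0.4 (expiry=3+3=6). clock=3
Op 5: tick 5 -> clock=8. purged={b.com}
Op 6: insert b.com -> 10.0.0.2 (expiry=8+1=9). clock=8
Op 7: insert a.com -> 10.0.0.7 (expiry=8+9=17). clock=8
Op 8: tick 5 -> clock=13. purged={b.com}
Op 9: tick 1 -> clock=14.
Op 10: insert b.com -> 10.0.0.5 (expiry=14+5=19). clock=14
Op 11: insert a.com -> 10.0.0.4 (expiry=14+10=24). clock=14
Op 12: insert b.com -> 10.0.0.7 (expiry=14+3=17). clock=14
Op 13: tick 1 -> clock=15.
Op 14: tick 3 -> clock=18. purged={b.com}
Final clock = 18
Final cache (unexpired): {a.com} -> size=1

Answer: clock=18 cache_size=1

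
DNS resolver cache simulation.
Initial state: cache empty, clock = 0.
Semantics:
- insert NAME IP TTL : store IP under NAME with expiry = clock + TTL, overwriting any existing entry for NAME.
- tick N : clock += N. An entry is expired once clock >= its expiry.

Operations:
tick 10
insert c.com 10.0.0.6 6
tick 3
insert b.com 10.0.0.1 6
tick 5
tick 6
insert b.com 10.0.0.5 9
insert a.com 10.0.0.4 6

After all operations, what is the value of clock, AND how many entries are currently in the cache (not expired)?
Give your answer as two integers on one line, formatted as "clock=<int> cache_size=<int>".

Answer: clock=24 cache_size=2

Derivation:
Op 1: tick 10 -> clock=10.
Op 2: insert c.com -> 10.0.0.6 (expiry=10+6=16). clock=10
Op 3: tick 3 -> clock=13.
Op 4: insert b.com -> 10.0.0.1 (expiry=13+6=19). clock=13
Op 5: tick 5 -> clock=18. purged={c.com}
Op 6: tick 6 -> clock=24. purged={b.com}
Op 7: insert b.com -> 10.0.0.5 (expiry=24+9=33). clock=24
Op 8: insert a.com -> 10.0.0.4 (expiry=24+6=30). clock=24
Final clock = 24
Final cache (unexpired): {a.com,b.com} -> size=2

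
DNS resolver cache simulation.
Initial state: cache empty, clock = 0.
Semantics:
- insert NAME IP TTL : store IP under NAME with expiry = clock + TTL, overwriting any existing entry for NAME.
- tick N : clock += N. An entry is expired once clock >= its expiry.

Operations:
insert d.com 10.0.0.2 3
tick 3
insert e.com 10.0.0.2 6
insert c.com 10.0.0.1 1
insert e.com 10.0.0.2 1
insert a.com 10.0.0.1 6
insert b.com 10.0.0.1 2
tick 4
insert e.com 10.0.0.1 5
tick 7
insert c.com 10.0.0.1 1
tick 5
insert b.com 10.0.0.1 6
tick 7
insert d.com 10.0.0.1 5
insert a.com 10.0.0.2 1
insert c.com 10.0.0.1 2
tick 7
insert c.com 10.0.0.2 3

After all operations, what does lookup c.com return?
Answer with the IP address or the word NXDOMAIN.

Answer: 10.0.0.2

Derivation:
Op 1: insert d.com -> 10.0.0.2 (expiry=0+3=3). clock=0
Op 2: tick 3 -> clock=3. purged={d.com}
Op 3: insert e.com -> 10.0.0.2 (expiry=3+6=9). clock=3
Op 4: insert c.com -> 10.0.0.1 (expiry=3+1=4). clock=3
Op 5: insert e.com -> 10.0.0.2 (expiry=3+1=4). clock=3
Op 6: insert a.com -> 10.0.0.1 (expiry=3+6=9). clock=3
Op 7: insert b.com -> 10.0.0.1 (expiry=3+2=5). clock=3
Op 8: tick 4 -> clock=7. purged={b.com,c.com,e.com}
Op 9: insert e.com -> 10.0.0.1 (expiry=7+5=12). clock=7
Op 10: tick 7 -> clock=14. purged={a.com,e.com}
Op 11: insert c.com -> 10.0.0.1 (expiry=14+1=15). clock=14
Op 12: tick 5 -> clock=19. purged={c.com}
Op 13: insert b.com -> 10.0.0.1 (expiry=19+6=25). clock=19
Op 14: tick 7 -> clock=26. purged={b.com}
Op 15: insert d.com -> 10.0.0.1 (expiry=26+5=31). clock=26
Op 16: insert a.com -> 10.0.0.2 (expiry=26+1=27). clock=26
Op 17: insert c.com -> 10.0.0.1 (expiry=26+2=28). clock=26
Op 18: tick 7 -> clock=33. purged={a.com,c.com,d.com}
Op 19: insert c.com -> 10.0.0.2 (expiry=33+3=36). clock=33
lookup c.com: present, ip=10.0.0.2 expiry=36 > clock=33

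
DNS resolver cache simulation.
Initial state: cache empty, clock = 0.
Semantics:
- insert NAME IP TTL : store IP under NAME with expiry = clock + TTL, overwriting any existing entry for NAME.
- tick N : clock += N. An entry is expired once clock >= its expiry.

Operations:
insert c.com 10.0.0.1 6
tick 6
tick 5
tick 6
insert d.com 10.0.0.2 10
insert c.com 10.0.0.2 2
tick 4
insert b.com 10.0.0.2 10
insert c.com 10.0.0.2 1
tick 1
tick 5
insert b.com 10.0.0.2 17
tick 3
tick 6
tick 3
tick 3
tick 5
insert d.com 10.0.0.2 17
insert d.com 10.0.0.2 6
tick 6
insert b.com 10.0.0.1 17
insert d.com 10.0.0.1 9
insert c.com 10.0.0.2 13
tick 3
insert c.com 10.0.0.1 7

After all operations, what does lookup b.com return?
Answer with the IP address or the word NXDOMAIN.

Op 1: insert c.com -> 10.0.0.1 (expiry=0+6=6). clock=0
Op 2: tick 6 -> clock=6. purged={c.com}
Op 3: tick 5 -> clock=11.
Op 4: tick 6 -> clock=17.
Op 5: insert d.com -> 10.0.0.2 (expiry=17+10=27). clock=17
Op 6: insert c.com -> 10.0.0.2 (expiry=17+2=19). clock=17
Op 7: tick 4 -> clock=21. purged={c.com}
Op 8: insert b.com -> 10.0.0.2 (expiry=21+10=31). clock=21
Op 9: insert c.com -> 10.0.0.2 (expiry=21+1=22). clock=21
Op 10: tick 1 -> clock=22. purged={c.com}
Op 11: tick 5 -> clock=27. purged={d.com}
Op 12: insert b.com -> 10.0.0.2 (expiry=27+17=44). clock=27
Op 13: tick 3 -> clock=30.
Op 14: tick 6 -> clock=36.
Op 15: tick 3 -> clock=39.
Op 16: tick 3 -> clock=42.
Op 17: tick 5 -> clock=47. purged={b.com}
Op 18: insert d.com -> 10.0.0.2 (expiry=47+17=64). clock=47
Op 19: insert d.com -> 10.0.0.2 (expiry=47+6=53). clock=47
Op 20: tick 6 -> clock=53. purged={d.com}
Op 21: insert b.com -> 10.0.0.1 (expiry=53+17=70). clock=53
Op 22: insert d.com -> 10.0.0.1 (expiry=53+9=62). clock=53
Op 23: insert c.com -> 10.0.0.2 (expiry=53+13=66). clock=53
Op 24: tick 3 -> clock=56.
Op 25: insert c.com -> 10.0.0.1 (expiry=56+7=63). clock=56
lookup b.com: present, ip=10.0.0.1 expiry=70 > clock=56

Answer: 10.0.0.1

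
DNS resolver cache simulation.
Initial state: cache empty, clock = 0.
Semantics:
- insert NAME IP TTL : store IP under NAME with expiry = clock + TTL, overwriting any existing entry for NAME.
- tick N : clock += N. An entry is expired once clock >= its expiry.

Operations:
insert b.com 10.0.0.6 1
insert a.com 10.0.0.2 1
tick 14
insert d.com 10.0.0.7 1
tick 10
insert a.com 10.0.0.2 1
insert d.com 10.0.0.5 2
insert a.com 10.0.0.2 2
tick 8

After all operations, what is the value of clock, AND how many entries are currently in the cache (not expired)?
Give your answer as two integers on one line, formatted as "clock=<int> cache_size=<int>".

Op 1: insert b.com -> 10.0.0.6 (expiry=0+1=1). clock=0
Op 2: insert a.com -> 10.0.0.2 (expiry=0+1=1). clock=0
Op 3: tick 14 -> clock=14. purged={a.com,b.com}
Op 4: insert d.com -> 10.0.0.7 (expiry=14+1=15). clock=14
Op 5: tick 10 -> clock=24. purged={d.com}
Op 6: insert a.com -> 10.0.0.2 (expiry=24+1=25). clock=24
Op 7: insert d.com -> 10.0.0.5 (expiry=24+2=26). clock=24
Op 8: insert a.com -> 10.0.0.2 (expiry=24+2=26). clock=24
Op 9: tick 8 -> clock=32. purged={a.com,d.com}
Final clock = 32
Final cache (unexpired): {} -> size=0

Answer: clock=32 cache_size=0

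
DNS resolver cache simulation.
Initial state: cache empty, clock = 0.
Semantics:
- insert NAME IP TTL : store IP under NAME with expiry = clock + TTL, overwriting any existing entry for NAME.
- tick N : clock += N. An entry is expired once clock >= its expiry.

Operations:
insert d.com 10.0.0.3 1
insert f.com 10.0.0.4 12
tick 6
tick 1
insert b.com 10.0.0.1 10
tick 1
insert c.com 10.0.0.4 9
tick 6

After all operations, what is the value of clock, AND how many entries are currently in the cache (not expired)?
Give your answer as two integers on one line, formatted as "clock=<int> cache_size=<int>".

Op 1: insert d.com -> 10.0.0.3 (expiry=0+1=1). clock=0
Op 2: insert f.com -> 10.0.0.4 (expiry=0+12=12). clock=0
Op 3: tick 6 -> clock=6. purged={d.com}
Op 4: tick 1 -> clock=7.
Op 5: insert b.com -> 10.0.0.1 (expiry=7+10=17). clock=7
Op 6: tick 1 -> clock=8.
Op 7: insert c.com -> 10.0.0.4 (expiry=8+9=17). clock=8
Op 8: tick 6 -> clock=14. purged={f.com}
Final clock = 14
Final cache (unexpired): {b.com,c.com} -> size=2

Answer: clock=14 cache_size=2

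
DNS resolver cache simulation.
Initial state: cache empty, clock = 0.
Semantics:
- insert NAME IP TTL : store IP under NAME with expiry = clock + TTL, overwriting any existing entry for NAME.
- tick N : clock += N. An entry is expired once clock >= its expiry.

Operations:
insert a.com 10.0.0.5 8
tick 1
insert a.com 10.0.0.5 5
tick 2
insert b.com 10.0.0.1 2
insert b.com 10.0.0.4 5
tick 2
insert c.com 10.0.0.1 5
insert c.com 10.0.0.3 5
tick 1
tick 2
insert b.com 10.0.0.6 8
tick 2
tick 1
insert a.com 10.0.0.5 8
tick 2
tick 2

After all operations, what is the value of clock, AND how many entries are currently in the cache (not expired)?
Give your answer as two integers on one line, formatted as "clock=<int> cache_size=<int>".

Op 1: insert a.com -> 10.0.0.5 (expiry=0+8=8). clock=0
Op 2: tick 1 -> clock=1.
Op 3: insert a.com -> 10.0.0.5 (expiry=1+5=6). clock=1
Op 4: tick 2 -> clock=3.
Op 5: insert b.com -> 10.0.0.1 (expiry=3+2=5). clock=3
Op 6: insert b.com -> 10.0.0.4 (expiry=3+5=8). clock=3
Op 7: tick 2 -> clock=5.
Op 8: insert c.com -> 10.0.0.1 (expiry=5+5=10). clock=5
Op 9: insert c.com -> 10.0.0.3 (expiry=5+5=10). clock=5
Op 10: tick 1 -> clock=6. purged={a.com}
Op 11: tick 2 -> clock=8. purged={b.com}
Op 12: insert b.com -> 10.0.0.6 (expiry=8+8=16). clock=8
Op 13: tick 2 -> clock=10. purged={c.com}
Op 14: tick 1 -> clock=11.
Op 15: insert a.com -> 10.0.0.5 (expiry=11+8=19). clock=11
Op 16: tick 2 -> clock=13.
Op 17: tick 2 -> clock=15.
Final clock = 15
Final cache (unexpired): {a.com,b.com} -> size=2

Answer: clock=15 cache_size=2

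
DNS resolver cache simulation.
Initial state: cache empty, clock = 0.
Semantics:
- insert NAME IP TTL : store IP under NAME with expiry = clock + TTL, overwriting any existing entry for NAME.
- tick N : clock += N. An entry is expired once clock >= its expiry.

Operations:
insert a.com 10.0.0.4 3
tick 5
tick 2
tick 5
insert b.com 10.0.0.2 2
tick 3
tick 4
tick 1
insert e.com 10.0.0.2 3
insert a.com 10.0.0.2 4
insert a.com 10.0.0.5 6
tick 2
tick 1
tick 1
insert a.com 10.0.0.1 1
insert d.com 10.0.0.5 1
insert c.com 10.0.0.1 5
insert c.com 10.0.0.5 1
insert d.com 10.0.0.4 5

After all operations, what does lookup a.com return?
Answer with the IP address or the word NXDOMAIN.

Op 1: insert a.com -> 10.0.0.4 (expiry=0+3=3). clock=0
Op 2: tick 5 -> clock=5. purged={a.com}
Op 3: tick 2 -> clock=7.
Op 4: tick 5 -> clock=12.
Op 5: insert b.com -> 10.0.0.2 (expiry=12+2=14). clock=12
Op 6: tick 3 -> clock=15. purged={b.com}
Op 7: tick 4 -> clock=19.
Op 8: tick 1 -> clock=20.
Op 9: insert e.com -> 10.0.0.2 (expiry=20+3=23). clock=20
Op 10: insert a.com -> 10.0.0.2 (expiry=20+4=24). clock=20
Op 11: insert a.com -> 10.0.0.5 (expiry=20+6=26). clock=20
Op 12: tick 2 -> clock=22.
Op 13: tick 1 -> clock=23. purged={e.com}
Op 14: tick 1 -> clock=24.
Op 15: insert a.com -> 10.0.0.1 (expiry=24+1=25). clock=24
Op 16: insert d.com -> 10.0.0.5 (expiry=24+1=25). clock=24
Op 17: insert c.com -> 10.0.0.1 (expiry=24+5=29). clock=24
Op 18: insert c.com -> 10.0.0.5 (expiry=24+1=25). clock=24
Op 19: insert d.com -> 10.0.0.4 (expiry=24+5=29). clock=24
lookup a.com: present, ip=10.0.0.1 expiry=25 > clock=24

Answer: 10.0.0.1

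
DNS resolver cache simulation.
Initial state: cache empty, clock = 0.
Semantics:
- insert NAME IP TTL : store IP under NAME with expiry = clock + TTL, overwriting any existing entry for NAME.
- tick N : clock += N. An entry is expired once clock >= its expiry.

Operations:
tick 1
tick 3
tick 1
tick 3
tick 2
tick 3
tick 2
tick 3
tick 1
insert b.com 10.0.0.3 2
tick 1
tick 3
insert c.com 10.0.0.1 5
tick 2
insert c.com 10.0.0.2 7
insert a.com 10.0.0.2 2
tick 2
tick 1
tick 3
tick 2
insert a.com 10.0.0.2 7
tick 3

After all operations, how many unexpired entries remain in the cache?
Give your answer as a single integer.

Answer: 1

Derivation:
Op 1: tick 1 -> clock=1.
Op 2: tick 3 -> clock=4.
Op 3: tick 1 -> clock=5.
Op 4: tick 3 -> clock=8.
Op 5: tick 2 -> clock=10.
Op 6: tick 3 -> clock=13.
Op 7: tick 2 -> clock=15.
Op 8: tick 3 -> clock=18.
Op 9: tick 1 -> clock=19.
Op 10: insert b.com -> 10.0.0.3 (expiry=19+2=21). clock=19
Op 11: tick 1 -> clock=20.
Op 12: tick 3 -> clock=23. purged={b.com}
Op 13: insert c.com -> 10.0.0.1 (expiry=23+5=28). clock=23
Op 14: tick 2 -> clock=25.
Op 15: insert c.com -> 10.0.0.2 (expiry=25+7=32). clock=25
Op 16: insert a.com -> 10.0.0.2 (expiry=25+2=27). clock=25
Op 17: tick 2 -> clock=27. purged={a.com}
Op 18: tick 1 -> clock=28.
Op 19: tick 3 -> clock=31.
Op 20: tick 2 -> clock=33. purged={c.com}
Op 21: insert a.com -> 10.0.0.2 (expiry=33+7=40). clock=33
Op 22: tick 3 -> clock=36.
Final cache (unexpired): {a.com} -> size=1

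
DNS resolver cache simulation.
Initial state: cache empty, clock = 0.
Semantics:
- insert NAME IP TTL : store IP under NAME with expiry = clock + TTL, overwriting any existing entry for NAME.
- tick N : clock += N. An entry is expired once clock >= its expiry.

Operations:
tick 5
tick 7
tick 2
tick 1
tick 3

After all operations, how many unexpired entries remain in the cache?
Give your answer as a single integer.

Op 1: tick 5 -> clock=5.
Op 2: tick 7 -> clock=12.
Op 3: tick 2 -> clock=14.
Op 4: tick 1 -> clock=15.
Op 5: tick 3 -> clock=18.
Final cache (unexpired): {} -> size=0

Answer: 0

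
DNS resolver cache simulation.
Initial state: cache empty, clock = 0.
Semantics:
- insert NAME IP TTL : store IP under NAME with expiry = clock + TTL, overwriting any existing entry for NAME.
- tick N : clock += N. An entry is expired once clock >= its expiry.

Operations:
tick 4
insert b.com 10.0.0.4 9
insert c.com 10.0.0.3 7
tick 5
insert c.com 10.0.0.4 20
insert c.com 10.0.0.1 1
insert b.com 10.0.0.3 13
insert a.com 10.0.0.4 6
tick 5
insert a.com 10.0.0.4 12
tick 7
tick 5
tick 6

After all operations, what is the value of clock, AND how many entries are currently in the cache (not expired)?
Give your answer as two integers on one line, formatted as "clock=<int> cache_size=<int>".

Op 1: tick 4 -> clock=4.
Op 2: insert b.com -> 10.0.0.4 (expiry=4+9=13). clock=4
Op 3: insert c.com -> 10.0.0.3 (expiry=4+7=11). clock=4
Op 4: tick 5 -> clock=9.
Op 5: insert c.com -> 10.0.0.4 (expiry=9+20=29). clock=9
Op 6: insert c.com -> 10.0.0.1 (expiry=9+1=10). clock=9
Op 7: insert b.com -> 10.0.0.3 (expiry=9+13=22). clock=9
Op 8: insert a.com -> 10.0.0.4 (expiry=9+6=15). clock=9
Op 9: tick 5 -> clock=14. purged={c.com}
Op 10: insert a.com -> 10.0.0.4 (expiry=14+12=26). clock=14
Op 11: tick 7 -> clock=21.
Op 12: tick 5 -> clock=26. purged={a.com,b.com}
Op 13: tick 6 -> clock=32.
Final clock = 32
Final cache (unexpired): {} -> size=0

Answer: clock=32 cache_size=0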